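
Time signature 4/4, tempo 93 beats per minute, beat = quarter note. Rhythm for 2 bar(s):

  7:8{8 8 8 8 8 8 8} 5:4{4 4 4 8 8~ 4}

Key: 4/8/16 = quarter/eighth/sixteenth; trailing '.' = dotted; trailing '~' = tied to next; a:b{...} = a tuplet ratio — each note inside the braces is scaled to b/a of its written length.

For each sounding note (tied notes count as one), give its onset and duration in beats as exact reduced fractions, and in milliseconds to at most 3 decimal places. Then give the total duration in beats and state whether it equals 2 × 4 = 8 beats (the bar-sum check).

1) 0.0ms=0b +368.664ms=4/7b
2) 368.664ms=4/7b +368.664ms=4/7b
3) 737.327ms=8/7b +368.664ms=4/7b
4) 1105.991ms=12/7b +368.664ms=4/7b
5) 1474.654ms=16/7b +368.664ms=4/7b
6) 1843.318ms=20/7b +368.664ms=4/7b
7) 2211.982ms=24/7b +368.664ms=4/7b
8) 2580.645ms=4b +516.129ms=4/5b
9) 3096.774ms=24/5b +516.129ms=4/5b
10) 3612.903ms=28/5b +516.129ms=4/5b
11) 4129.032ms=32/5b +258.065ms=2/5b
12) 4387.097ms=34/5b +774.194ms=6/5b
Σ=8b of 8 (93bpm 4/4) — PASS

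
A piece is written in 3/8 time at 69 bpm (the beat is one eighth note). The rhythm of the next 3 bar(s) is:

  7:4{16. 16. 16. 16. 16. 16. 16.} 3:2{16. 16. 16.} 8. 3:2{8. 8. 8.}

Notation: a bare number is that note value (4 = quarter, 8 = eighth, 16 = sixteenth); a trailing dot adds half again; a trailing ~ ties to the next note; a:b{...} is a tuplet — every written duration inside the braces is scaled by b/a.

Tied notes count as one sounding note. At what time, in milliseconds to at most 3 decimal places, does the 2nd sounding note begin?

note 2 onset = 3/7b = 372.671ms

1. 0.0ms @ 0 + 372.671ms (3/7)
2. 372.671ms @ 3/7 + 372.671ms (3/7)
3. 745.342ms @ 6/7 + 372.671ms (3/7)
4. 1118.012ms @ 9/7 + 372.671ms (3/7)
5. 1490.683ms @ 12/7 + 372.671ms (3/7)
6. 1863.354ms @ 15/7 + 372.671ms (3/7)
7. 2236.025ms @ 18/7 + 372.671ms (3/7)
8. 2608.696ms @ 3 + 434.783ms (1/2)
9. 3043.478ms @ 7/2 + 434.783ms (1/2)
10. 3478.261ms @ 4 + 434.783ms (1/2)
11. 3913.043ms @ 9/2 + 1304.348ms (3/2)
12. 5217.391ms @ 6 + 869.565ms (1)
13. 6086.957ms @ 7 + 869.565ms (1)
14. 6956.522ms @ 8 + 869.565ms (1)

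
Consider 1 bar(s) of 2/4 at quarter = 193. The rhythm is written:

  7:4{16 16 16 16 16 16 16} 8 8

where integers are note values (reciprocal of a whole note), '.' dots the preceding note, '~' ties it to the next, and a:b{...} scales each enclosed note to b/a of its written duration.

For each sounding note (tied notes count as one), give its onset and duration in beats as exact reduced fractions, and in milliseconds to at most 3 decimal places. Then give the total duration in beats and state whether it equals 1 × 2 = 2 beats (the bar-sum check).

1) 0.0ms=0b +44.412ms=1/7b
2) 44.412ms=1/7b +44.412ms=1/7b
3) 88.823ms=2/7b +44.412ms=1/7b
4) 133.235ms=3/7b +44.412ms=1/7b
5) 177.646ms=4/7b +44.412ms=1/7b
6) 222.058ms=5/7b +44.412ms=1/7b
7) 266.469ms=6/7b +44.412ms=1/7b
8) 310.881ms=1b +155.44ms=1/2b
9) 466.321ms=3/2b +155.44ms=1/2b
Σ=2b of 2 (193bpm 2/4) — PASS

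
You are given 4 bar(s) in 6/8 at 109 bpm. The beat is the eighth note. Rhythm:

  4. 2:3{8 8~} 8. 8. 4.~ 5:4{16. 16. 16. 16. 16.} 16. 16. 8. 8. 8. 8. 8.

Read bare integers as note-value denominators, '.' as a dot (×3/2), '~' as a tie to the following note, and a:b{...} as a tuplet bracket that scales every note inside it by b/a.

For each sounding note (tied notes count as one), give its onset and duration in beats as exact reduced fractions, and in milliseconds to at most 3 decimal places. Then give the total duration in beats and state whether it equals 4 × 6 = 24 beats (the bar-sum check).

1) 0.0ms=0b +1651.376ms=3b
2) 1651.376ms=3b +825.688ms=3/2b
3) 2477.064ms=9/2b +1651.376ms=3b
4) 4128.44ms=15/2b +825.688ms=3/2b
5) 4954.128ms=9b +1981.651ms=18/5b
6) 6935.78ms=63/5b +330.275ms=3/5b
7) 7266.055ms=66/5b +330.275ms=3/5b
8) 7596.33ms=69/5b +330.275ms=3/5b
9) 7926.606ms=72/5b +330.275ms=3/5b
10) 8256.881ms=15b +412.844ms=3/4b
11) 8669.725ms=63/4b +412.844ms=3/4b
12) 9082.569ms=33/2b +825.688ms=3/2b
13) 9908.257ms=18b +825.688ms=3/2b
14) 10733.945ms=39/2b +825.688ms=3/2b
15) 11559.633ms=21b +825.688ms=3/2b
16) 12385.321ms=45/2b +825.688ms=3/2b
Σ=24b of 24 (109bpm 6/8) — PASS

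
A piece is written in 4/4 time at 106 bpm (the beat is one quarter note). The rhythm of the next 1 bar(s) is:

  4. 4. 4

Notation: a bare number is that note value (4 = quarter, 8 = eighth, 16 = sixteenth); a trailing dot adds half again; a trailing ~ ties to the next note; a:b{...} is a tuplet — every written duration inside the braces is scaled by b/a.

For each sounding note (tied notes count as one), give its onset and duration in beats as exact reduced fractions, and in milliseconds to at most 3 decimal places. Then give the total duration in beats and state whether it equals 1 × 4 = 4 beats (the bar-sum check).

1) 0.0ms=0b +849.057ms=3/2b
2) 849.057ms=3/2b +849.057ms=3/2b
3) 1698.113ms=3b +566.038ms=1b
Σ=4b of 4 (106bpm 4/4) — PASS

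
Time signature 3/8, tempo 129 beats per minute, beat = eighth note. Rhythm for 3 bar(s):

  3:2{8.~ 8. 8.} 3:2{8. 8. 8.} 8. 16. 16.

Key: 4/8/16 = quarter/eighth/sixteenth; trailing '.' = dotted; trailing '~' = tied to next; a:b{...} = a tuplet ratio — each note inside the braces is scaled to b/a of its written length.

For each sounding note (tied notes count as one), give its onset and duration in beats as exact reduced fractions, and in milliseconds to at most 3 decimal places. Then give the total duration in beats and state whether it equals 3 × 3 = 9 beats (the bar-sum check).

1) 0.0ms=0b +930.233ms=2b
2) 930.233ms=2b +465.116ms=1b
3) 1395.349ms=3b +465.116ms=1b
4) 1860.465ms=4b +465.116ms=1b
5) 2325.581ms=5b +465.116ms=1b
6) 2790.698ms=6b +697.674ms=3/2b
7) 3488.372ms=15/2b +348.837ms=3/4b
8) 3837.209ms=33/4b +348.837ms=3/4b
Σ=9b of 9 (129bpm 3/8) — PASS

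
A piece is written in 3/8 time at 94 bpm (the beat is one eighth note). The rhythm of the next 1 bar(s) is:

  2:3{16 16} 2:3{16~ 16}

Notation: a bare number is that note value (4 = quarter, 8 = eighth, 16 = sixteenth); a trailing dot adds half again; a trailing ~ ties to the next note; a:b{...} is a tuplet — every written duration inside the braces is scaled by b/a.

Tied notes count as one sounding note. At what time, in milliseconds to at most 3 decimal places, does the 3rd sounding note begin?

note 3 onset = 3/2b = 957.447ms

1. 0.0ms @ 0 + 478.723ms (3/4)
2. 478.723ms @ 3/4 + 478.723ms (3/4)
3. 957.447ms @ 3/2 + 957.447ms (3/2)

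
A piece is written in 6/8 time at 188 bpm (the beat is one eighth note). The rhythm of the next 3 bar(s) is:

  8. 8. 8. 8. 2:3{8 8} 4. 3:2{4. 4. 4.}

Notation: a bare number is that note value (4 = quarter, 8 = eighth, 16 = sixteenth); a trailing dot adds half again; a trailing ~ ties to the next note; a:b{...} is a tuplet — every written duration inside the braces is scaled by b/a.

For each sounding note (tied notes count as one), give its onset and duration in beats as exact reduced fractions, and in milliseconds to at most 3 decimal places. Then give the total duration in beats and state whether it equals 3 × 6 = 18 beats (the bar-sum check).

1) 0.0ms=0b +478.723ms=3/2b
2) 478.723ms=3/2b +478.723ms=3/2b
3) 957.447ms=3b +478.723ms=3/2b
4) 1436.17ms=9/2b +478.723ms=3/2b
5) 1914.894ms=6b +478.723ms=3/2b
6) 2393.617ms=15/2b +478.723ms=3/2b
7) 2872.34ms=9b +957.447ms=3b
8) 3829.787ms=12b +638.298ms=2b
9) 4468.085ms=14b +638.298ms=2b
10) 5106.383ms=16b +638.298ms=2b
Σ=18b of 18 (188bpm 6/8) — PASS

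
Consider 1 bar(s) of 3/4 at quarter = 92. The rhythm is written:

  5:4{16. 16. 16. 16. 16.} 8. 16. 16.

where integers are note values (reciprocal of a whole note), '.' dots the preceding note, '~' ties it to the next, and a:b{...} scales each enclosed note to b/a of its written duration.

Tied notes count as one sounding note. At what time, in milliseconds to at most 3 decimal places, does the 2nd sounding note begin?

note 2 onset = 3/10b = 195.652ms

1. 0.0ms @ 0 + 195.652ms (3/10)
2. 195.652ms @ 3/10 + 195.652ms (3/10)
3. 391.304ms @ 3/5 + 195.652ms (3/10)
4. 586.957ms @ 9/10 + 195.652ms (3/10)
5. 782.609ms @ 6/5 + 195.652ms (3/10)
6. 978.261ms @ 3/2 + 489.13ms (3/4)
7. 1467.391ms @ 9/4 + 244.565ms (3/8)
8. 1711.957ms @ 21/8 + 244.565ms (3/8)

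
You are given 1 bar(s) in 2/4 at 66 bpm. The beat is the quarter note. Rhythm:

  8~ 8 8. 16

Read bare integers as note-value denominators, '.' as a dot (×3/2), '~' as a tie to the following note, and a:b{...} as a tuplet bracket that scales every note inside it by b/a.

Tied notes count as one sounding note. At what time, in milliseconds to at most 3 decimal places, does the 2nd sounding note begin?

1. 0.0ms @ 0 + 909.091ms (1)
2. 909.091ms @ 1 + 681.818ms (3/4)
3. 1590.909ms @ 7/4 + 227.273ms (1/4)

note 2 onset = 1b = 909.091ms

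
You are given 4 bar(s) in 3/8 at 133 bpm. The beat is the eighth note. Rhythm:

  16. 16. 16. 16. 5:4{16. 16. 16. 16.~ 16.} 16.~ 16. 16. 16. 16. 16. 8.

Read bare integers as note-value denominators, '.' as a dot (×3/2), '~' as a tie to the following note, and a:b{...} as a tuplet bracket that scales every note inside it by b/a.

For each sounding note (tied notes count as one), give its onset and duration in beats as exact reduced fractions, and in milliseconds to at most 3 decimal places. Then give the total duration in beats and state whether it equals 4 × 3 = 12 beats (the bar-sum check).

1) 0.0ms=0b +338.346ms=3/4b
2) 338.346ms=3/4b +338.346ms=3/4b
3) 676.692ms=3/2b +338.346ms=3/4b
4) 1015.038ms=9/4b +338.346ms=3/4b
5) 1353.383ms=3b +270.677ms=3/5b
6) 1624.06ms=18/5b +270.677ms=3/5b
7) 1894.737ms=21/5b +270.677ms=3/5b
8) 2165.414ms=24/5b +541.353ms=6/5b
9) 2706.767ms=6b +676.692ms=3/2b
10) 3383.459ms=15/2b +338.346ms=3/4b
11) 3721.805ms=33/4b +338.346ms=3/4b
12) 4060.15ms=9b +338.346ms=3/4b
13) 4398.496ms=39/4b +338.346ms=3/4b
14) 4736.842ms=21/2b +676.692ms=3/2b
Σ=12b of 12 (133bpm 3/8) — PASS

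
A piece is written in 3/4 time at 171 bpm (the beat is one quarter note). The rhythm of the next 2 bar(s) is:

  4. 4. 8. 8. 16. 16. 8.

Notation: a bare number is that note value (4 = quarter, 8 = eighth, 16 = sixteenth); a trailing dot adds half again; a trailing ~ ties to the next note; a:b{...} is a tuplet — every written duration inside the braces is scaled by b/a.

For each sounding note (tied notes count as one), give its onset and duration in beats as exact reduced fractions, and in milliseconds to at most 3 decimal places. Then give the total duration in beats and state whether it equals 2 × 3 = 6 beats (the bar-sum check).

1) 0.0ms=0b +526.316ms=3/2b
2) 526.316ms=3/2b +526.316ms=3/2b
3) 1052.632ms=3b +263.158ms=3/4b
4) 1315.789ms=15/4b +263.158ms=3/4b
5) 1578.947ms=9/2b +131.579ms=3/8b
6) 1710.526ms=39/8b +131.579ms=3/8b
7) 1842.105ms=21/4b +263.158ms=3/4b
Σ=6b of 6 (171bpm 3/4) — PASS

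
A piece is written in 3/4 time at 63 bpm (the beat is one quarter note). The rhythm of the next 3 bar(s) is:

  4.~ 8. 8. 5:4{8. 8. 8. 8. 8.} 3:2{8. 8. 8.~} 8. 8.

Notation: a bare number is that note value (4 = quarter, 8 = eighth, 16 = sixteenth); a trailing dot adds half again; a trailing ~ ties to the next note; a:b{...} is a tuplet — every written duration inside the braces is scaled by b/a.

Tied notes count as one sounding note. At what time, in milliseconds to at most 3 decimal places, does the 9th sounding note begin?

note 9 onset = 13/2b = 6190.476ms

1. 0.0ms @ 0 + 2142.857ms (9/4)
2. 2142.857ms @ 9/4 + 714.286ms (3/4)
3. 2857.143ms @ 3 + 571.429ms (3/5)
4. 3428.571ms @ 18/5 + 571.429ms (3/5)
5. 4000.0ms @ 21/5 + 571.429ms (3/5)
6. 4571.429ms @ 24/5 + 571.429ms (3/5)
7. 5142.857ms @ 27/5 + 571.429ms (3/5)
8. 5714.286ms @ 6 + 476.19ms (1/2)
9. 6190.476ms @ 13/2 + 476.19ms (1/2)
10. 6666.667ms @ 7 + 1190.476ms (5/4)
11. 7857.143ms @ 33/4 + 714.286ms (3/4)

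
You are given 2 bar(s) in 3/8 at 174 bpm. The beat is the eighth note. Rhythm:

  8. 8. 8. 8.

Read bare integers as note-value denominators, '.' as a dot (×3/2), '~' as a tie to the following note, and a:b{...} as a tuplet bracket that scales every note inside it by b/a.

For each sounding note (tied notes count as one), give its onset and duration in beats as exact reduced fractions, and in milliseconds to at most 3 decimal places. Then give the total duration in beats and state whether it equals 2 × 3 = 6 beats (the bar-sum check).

1) 0.0ms=0b +517.241ms=3/2b
2) 517.241ms=3/2b +517.241ms=3/2b
3) 1034.483ms=3b +517.241ms=3/2b
4) 1551.724ms=9/2b +517.241ms=3/2b
Σ=6b of 6 (174bpm 3/8) — PASS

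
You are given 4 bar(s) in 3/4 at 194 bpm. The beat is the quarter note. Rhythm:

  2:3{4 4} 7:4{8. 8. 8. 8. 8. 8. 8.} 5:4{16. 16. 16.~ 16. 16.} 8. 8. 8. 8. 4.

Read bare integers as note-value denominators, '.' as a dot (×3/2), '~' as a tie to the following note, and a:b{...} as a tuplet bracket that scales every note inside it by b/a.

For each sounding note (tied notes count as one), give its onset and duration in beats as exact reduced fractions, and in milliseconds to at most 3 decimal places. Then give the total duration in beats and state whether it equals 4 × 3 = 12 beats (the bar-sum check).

1) 0.0ms=0b +463.918ms=3/2b
2) 463.918ms=3/2b +463.918ms=3/2b
3) 927.835ms=3b +132.548ms=3/7b
4) 1060.383ms=24/7b +132.548ms=3/7b
5) 1192.931ms=27/7b +132.548ms=3/7b
6) 1325.479ms=30/7b +132.548ms=3/7b
7) 1458.027ms=33/7b +132.548ms=3/7b
8) 1590.574ms=36/7b +132.548ms=3/7b
9) 1723.122ms=39/7b +132.548ms=3/7b
10) 1855.67ms=6b +92.784ms=3/10b
11) 1948.454ms=63/10b +92.784ms=3/10b
12) 2041.237ms=33/5b +185.567ms=3/5b
13) 2226.804ms=36/5b +92.784ms=3/10b
14) 2319.588ms=15/2b +231.959ms=3/4b
15) 2551.546ms=33/4b +231.959ms=3/4b
16) 2783.505ms=9b +231.959ms=3/4b
17) 3015.464ms=39/4b +231.959ms=3/4b
18) 3247.423ms=21/2b +463.918ms=3/2b
Σ=12b of 12 (194bpm 3/4) — PASS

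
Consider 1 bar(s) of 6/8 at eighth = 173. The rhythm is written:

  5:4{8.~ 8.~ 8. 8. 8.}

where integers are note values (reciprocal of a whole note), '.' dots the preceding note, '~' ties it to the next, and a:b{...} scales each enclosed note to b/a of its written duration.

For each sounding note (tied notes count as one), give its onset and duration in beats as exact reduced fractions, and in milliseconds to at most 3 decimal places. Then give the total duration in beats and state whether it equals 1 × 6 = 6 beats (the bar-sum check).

1) 0.0ms=0b +1248.555ms=18/5b
2) 1248.555ms=18/5b +416.185ms=6/5b
3) 1664.74ms=24/5b +416.185ms=6/5b
Σ=6b of 6 (173bpm 6/8) — PASS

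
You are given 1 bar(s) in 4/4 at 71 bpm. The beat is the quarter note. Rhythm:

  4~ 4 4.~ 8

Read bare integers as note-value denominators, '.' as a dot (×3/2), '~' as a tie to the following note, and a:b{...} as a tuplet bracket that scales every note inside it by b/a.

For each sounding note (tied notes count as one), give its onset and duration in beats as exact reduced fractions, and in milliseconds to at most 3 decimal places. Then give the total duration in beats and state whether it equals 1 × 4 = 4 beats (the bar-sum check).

1) 0.0ms=0b +1690.141ms=2b
2) 1690.141ms=2b +1690.141ms=2b
Σ=4b of 4 (71bpm 4/4) — PASS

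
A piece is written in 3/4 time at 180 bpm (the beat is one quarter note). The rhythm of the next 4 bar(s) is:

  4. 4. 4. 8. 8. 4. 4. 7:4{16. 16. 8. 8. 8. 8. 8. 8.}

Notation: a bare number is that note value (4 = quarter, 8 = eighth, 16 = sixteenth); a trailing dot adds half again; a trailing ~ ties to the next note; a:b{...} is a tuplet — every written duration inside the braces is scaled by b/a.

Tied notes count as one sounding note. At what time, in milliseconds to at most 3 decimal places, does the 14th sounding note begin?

note 14 onset = 78/7b = 3714.286ms

1. 0.0ms @ 0 + 500.0ms (3/2)
2. 500.0ms @ 3/2 + 500.0ms (3/2)
3. 1000.0ms @ 3 + 500.0ms (3/2)
4. 1500.0ms @ 9/2 + 250.0ms (3/4)
5. 1750.0ms @ 21/4 + 250.0ms (3/4)
6. 2000.0ms @ 6 + 500.0ms (3/2)
7. 2500.0ms @ 15/2 + 500.0ms (3/2)
8. 3000.0ms @ 9 + 71.429ms (3/14)
9. 3071.429ms @ 129/14 + 71.429ms (3/14)
10. 3142.857ms @ 66/7 + 142.857ms (3/7)
11. 3285.714ms @ 69/7 + 142.857ms (3/7)
12. 3428.571ms @ 72/7 + 142.857ms (3/7)
13. 3571.429ms @ 75/7 + 142.857ms (3/7)
14. 3714.286ms @ 78/7 + 142.857ms (3/7)
15. 3857.143ms @ 81/7 + 142.857ms (3/7)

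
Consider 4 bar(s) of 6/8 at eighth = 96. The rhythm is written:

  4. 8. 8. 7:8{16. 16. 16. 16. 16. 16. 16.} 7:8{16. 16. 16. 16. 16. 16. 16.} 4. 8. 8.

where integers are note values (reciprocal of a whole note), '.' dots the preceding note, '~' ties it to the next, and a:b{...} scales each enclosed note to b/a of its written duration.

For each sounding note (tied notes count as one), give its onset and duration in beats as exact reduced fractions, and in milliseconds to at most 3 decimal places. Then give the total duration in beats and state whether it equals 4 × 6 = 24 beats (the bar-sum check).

1) 0.0ms=0b +1875.0ms=3b
2) 1875.0ms=3b +937.5ms=3/2b
3) 2812.5ms=9/2b +937.5ms=3/2b
4) 3750.0ms=6b +535.714ms=6/7b
5) 4285.714ms=48/7b +535.714ms=6/7b
6) 4821.429ms=54/7b +535.714ms=6/7b
7) 5357.143ms=60/7b +535.714ms=6/7b
8) 5892.857ms=66/7b +535.714ms=6/7b
9) 6428.571ms=72/7b +535.714ms=6/7b
10) 6964.286ms=78/7b +535.714ms=6/7b
11) 7500.0ms=12b +535.714ms=6/7b
12) 8035.714ms=90/7b +535.714ms=6/7b
13) 8571.429ms=96/7b +535.714ms=6/7b
14) 9107.143ms=102/7b +535.714ms=6/7b
15) 9642.857ms=108/7b +535.714ms=6/7b
16) 10178.571ms=114/7b +535.714ms=6/7b
17) 10714.286ms=120/7b +535.714ms=6/7b
18) 11250.0ms=18b +1875.0ms=3b
19) 13125.0ms=21b +937.5ms=3/2b
20) 14062.5ms=45/2b +937.5ms=3/2b
Σ=24b of 24 (96bpm 6/8) — PASS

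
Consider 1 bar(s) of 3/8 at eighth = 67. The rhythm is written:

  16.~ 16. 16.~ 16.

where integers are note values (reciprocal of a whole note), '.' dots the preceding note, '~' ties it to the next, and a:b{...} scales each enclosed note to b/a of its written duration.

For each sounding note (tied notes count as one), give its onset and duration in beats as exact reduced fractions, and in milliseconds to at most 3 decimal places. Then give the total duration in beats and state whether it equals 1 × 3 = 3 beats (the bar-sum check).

1) 0.0ms=0b +1343.284ms=3/2b
2) 1343.284ms=3/2b +1343.284ms=3/2b
Σ=3b of 3 (67bpm 3/8) — PASS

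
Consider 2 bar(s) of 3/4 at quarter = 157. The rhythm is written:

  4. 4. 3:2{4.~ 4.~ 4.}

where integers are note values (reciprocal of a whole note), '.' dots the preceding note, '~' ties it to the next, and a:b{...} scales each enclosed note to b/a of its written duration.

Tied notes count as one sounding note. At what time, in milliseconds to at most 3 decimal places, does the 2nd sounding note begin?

note 2 onset = 3/2b = 573.248ms

1. 0.0ms @ 0 + 573.248ms (3/2)
2. 573.248ms @ 3/2 + 573.248ms (3/2)
3. 1146.497ms @ 3 + 1146.497ms (3)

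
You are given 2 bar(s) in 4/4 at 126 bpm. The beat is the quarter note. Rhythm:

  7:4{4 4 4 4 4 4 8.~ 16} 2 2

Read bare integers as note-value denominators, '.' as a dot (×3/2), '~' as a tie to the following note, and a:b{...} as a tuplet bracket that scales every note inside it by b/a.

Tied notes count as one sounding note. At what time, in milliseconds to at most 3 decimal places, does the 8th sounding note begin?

note 8 onset = 4b = 1904.762ms

1. 0.0ms @ 0 + 272.109ms (4/7)
2. 272.109ms @ 4/7 + 272.109ms (4/7)
3. 544.218ms @ 8/7 + 272.109ms (4/7)
4. 816.327ms @ 12/7 + 272.109ms (4/7)
5. 1088.435ms @ 16/7 + 272.109ms (4/7)
6. 1360.544ms @ 20/7 + 272.109ms (4/7)
7. 1632.653ms @ 24/7 + 272.109ms (4/7)
8. 1904.762ms @ 4 + 952.381ms (2)
9. 2857.143ms @ 6 + 952.381ms (2)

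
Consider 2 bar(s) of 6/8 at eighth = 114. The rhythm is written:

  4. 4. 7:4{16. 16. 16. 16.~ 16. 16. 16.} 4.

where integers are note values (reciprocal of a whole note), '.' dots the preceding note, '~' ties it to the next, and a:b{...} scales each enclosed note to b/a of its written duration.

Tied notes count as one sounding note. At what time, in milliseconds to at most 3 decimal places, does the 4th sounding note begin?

note 4 onset = 45/7b = 3383.459ms

1. 0.0ms @ 0 + 1578.947ms (3)
2. 1578.947ms @ 3 + 1578.947ms (3)
3. 3157.895ms @ 6 + 225.564ms (3/7)
4. 3383.459ms @ 45/7 + 225.564ms (3/7)
5. 3609.023ms @ 48/7 + 225.564ms (3/7)
6. 3834.586ms @ 51/7 + 451.128ms (6/7)
7. 4285.714ms @ 57/7 + 225.564ms (3/7)
8. 4511.278ms @ 60/7 + 225.564ms (3/7)
9. 4736.842ms @ 9 + 1578.947ms (3)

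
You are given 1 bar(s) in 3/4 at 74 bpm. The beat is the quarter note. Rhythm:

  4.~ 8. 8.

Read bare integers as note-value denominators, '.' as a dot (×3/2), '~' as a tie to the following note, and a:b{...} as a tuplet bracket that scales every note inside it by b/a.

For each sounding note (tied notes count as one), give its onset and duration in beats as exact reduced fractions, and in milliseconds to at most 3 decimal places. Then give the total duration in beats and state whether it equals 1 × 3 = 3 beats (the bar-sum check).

1) 0.0ms=0b +1824.324ms=9/4b
2) 1824.324ms=9/4b +608.108ms=3/4b
Σ=3b of 3 (74bpm 3/4) — PASS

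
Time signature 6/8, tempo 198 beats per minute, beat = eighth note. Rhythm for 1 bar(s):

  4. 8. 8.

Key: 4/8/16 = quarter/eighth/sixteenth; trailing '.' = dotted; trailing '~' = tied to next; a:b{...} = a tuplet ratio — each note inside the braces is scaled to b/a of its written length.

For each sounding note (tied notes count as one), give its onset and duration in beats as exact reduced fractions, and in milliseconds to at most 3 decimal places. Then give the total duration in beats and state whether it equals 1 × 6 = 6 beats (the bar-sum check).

1) 0.0ms=0b +909.091ms=3b
2) 909.091ms=3b +454.545ms=3/2b
3) 1363.636ms=9/2b +454.545ms=3/2b
Σ=6b of 6 (198bpm 6/8) — PASS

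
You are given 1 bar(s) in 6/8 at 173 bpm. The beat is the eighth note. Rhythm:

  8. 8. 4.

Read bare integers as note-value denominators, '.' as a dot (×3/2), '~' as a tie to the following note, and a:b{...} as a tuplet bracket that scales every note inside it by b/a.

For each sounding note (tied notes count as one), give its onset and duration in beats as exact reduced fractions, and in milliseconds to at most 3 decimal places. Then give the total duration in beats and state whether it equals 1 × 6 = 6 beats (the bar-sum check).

1) 0.0ms=0b +520.231ms=3/2b
2) 520.231ms=3/2b +520.231ms=3/2b
3) 1040.462ms=3b +1040.462ms=3b
Σ=6b of 6 (173bpm 6/8) — PASS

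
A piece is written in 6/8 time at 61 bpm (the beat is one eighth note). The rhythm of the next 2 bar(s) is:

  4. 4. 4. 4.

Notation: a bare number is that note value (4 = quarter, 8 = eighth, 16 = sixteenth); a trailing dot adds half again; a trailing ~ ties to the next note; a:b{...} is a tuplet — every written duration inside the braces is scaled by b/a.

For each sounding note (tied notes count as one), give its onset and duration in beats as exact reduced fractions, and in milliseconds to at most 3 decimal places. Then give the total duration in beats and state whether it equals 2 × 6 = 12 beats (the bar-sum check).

1) 0.0ms=0b +2950.82ms=3b
2) 2950.82ms=3b +2950.82ms=3b
3) 5901.639ms=6b +2950.82ms=3b
4) 8852.459ms=9b +2950.82ms=3b
Σ=12b of 12 (61bpm 6/8) — PASS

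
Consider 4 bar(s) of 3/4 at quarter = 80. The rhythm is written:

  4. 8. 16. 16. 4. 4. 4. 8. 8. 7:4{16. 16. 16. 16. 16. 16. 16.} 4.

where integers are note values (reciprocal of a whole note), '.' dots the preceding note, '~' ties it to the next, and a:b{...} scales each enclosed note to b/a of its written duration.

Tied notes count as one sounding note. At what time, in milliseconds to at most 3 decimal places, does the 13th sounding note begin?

1. 0.0ms @ 0 + 1125.0ms (3/2)
2. 1125.0ms @ 3/2 + 562.5ms (3/4)
3. 1687.5ms @ 9/4 + 281.25ms (3/8)
4. 1968.75ms @ 21/8 + 281.25ms (3/8)
5. 2250.0ms @ 3 + 1125.0ms (3/2)
6. 3375.0ms @ 9/2 + 1125.0ms (3/2)
7. 4500.0ms @ 6 + 1125.0ms (3/2)
8. 5625.0ms @ 15/2 + 562.5ms (3/4)
9. 6187.5ms @ 33/4 + 562.5ms (3/4)
10. 6750.0ms @ 9 + 160.714ms (3/14)
11. 6910.714ms @ 129/14 + 160.714ms (3/14)
12. 7071.429ms @ 66/7 + 160.714ms (3/14)
13. 7232.143ms @ 135/14 + 160.714ms (3/14)
14. 7392.857ms @ 69/7 + 160.714ms (3/14)
15. 7553.571ms @ 141/14 + 160.714ms (3/14)
16. 7714.286ms @ 72/7 + 160.714ms (3/14)
17. 7875.0ms @ 21/2 + 1125.0ms (3/2)

note 13 onset = 135/14b = 7232.143ms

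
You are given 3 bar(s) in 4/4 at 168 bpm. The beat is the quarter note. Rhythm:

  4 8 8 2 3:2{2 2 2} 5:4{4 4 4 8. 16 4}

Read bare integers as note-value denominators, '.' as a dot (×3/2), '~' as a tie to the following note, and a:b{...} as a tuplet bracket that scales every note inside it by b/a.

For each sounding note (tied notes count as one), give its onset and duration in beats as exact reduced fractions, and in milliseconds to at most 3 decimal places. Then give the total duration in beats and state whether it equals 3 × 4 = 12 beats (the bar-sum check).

1) 0.0ms=0b +357.143ms=1b
2) 357.143ms=1b +178.571ms=1/2b
3) 535.714ms=3/2b +178.571ms=1/2b
4) 714.286ms=2b +714.286ms=2b
5) 1428.571ms=4b +476.19ms=4/3b
6) 1904.762ms=16/3b +476.19ms=4/3b
7) 2380.952ms=20/3b +476.19ms=4/3b
8) 2857.143ms=8b +285.714ms=4/5b
9) 3142.857ms=44/5b +285.714ms=4/5b
10) 3428.571ms=48/5b +285.714ms=4/5b
11) 3714.286ms=52/5b +214.286ms=3/5b
12) 3928.571ms=11b +71.429ms=1/5b
13) 4000.0ms=56/5b +285.714ms=4/5b
Σ=12b of 12 (168bpm 4/4) — PASS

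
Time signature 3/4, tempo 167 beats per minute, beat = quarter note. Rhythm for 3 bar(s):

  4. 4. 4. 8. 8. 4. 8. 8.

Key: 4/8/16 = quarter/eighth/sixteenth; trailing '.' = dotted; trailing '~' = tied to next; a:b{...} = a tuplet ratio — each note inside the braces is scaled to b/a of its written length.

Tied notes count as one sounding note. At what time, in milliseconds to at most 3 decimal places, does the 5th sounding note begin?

note 5 onset = 21/4b = 1886.228ms

1. 0.0ms @ 0 + 538.922ms (3/2)
2. 538.922ms @ 3/2 + 538.922ms (3/2)
3. 1077.844ms @ 3 + 538.922ms (3/2)
4. 1616.766ms @ 9/2 + 269.461ms (3/4)
5. 1886.228ms @ 21/4 + 269.461ms (3/4)
6. 2155.689ms @ 6 + 538.922ms (3/2)
7. 2694.611ms @ 15/2 + 269.461ms (3/4)
8. 2964.072ms @ 33/4 + 269.461ms (3/4)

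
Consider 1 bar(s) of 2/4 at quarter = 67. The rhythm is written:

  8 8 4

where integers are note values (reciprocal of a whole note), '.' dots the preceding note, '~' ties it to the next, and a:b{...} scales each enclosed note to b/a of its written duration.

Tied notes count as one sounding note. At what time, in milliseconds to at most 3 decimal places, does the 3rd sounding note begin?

1. 0.0ms @ 0 + 447.761ms (1/2)
2. 447.761ms @ 1/2 + 447.761ms (1/2)
3. 895.522ms @ 1 + 895.522ms (1)

note 3 onset = 1b = 895.522ms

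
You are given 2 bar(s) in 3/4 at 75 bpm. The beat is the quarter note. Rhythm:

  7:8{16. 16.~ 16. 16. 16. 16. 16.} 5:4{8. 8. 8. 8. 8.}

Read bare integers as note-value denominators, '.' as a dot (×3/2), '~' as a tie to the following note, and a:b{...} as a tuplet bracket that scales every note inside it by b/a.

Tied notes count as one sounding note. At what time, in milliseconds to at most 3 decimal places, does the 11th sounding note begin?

1. 0.0ms @ 0 + 342.857ms (3/7)
2. 342.857ms @ 3/7 + 685.714ms (6/7)
3. 1028.571ms @ 9/7 + 342.857ms (3/7)
4. 1371.429ms @ 12/7 + 342.857ms (3/7)
5. 1714.286ms @ 15/7 + 342.857ms (3/7)
6. 2057.143ms @ 18/7 + 342.857ms (3/7)
7. 2400.0ms @ 3 + 480.0ms (3/5)
8. 2880.0ms @ 18/5 + 480.0ms (3/5)
9. 3360.0ms @ 21/5 + 480.0ms (3/5)
10. 3840.0ms @ 24/5 + 480.0ms (3/5)
11. 4320.0ms @ 27/5 + 480.0ms (3/5)

note 11 onset = 27/5b = 4320.0ms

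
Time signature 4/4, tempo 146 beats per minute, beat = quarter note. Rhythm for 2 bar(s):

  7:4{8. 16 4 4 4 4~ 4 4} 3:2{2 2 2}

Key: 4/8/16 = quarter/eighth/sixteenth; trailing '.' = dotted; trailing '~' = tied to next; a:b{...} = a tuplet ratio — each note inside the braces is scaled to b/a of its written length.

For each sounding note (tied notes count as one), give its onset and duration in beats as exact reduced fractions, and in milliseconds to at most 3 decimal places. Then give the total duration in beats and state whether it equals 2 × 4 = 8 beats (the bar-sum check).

1) 0.0ms=0b +176.125ms=3/7b
2) 176.125ms=3/7b +58.708ms=1/7b
3) 234.834ms=4/7b +234.834ms=4/7b
4) 469.667ms=8/7b +234.834ms=4/7b
5) 704.501ms=12/7b +234.834ms=4/7b
6) 939.335ms=16/7b +469.667ms=8/7b
7) 1409.002ms=24/7b +234.834ms=4/7b
8) 1643.836ms=4b +547.945ms=4/3b
9) 2191.781ms=16/3b +547.945ms=4/3b
10) 2739.726ms=20/3b +547.945ms=4/3b
Σ=8b of 8 (146bpm 4/4) — PASS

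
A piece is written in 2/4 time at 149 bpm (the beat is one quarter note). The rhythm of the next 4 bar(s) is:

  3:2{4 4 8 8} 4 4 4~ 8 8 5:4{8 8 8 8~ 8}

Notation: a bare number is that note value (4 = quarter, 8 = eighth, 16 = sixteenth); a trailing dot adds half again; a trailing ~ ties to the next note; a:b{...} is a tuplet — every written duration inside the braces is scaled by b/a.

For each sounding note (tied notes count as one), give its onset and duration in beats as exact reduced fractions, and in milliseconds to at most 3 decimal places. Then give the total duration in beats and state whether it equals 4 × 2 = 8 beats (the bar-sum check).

1) 0.0ms=0b +268.456ms=2/3b
2) 268.456ms=2/3b +268.456ms=2/3b
3) 536.913ms=4/3b +134.228ms=1/3b
4) 671.141ms=5/3b +134.228ms=1/3b
5) 805.369ms=2b +402.685ms=1b
6) 1208.054ms=3b +402.685ms=1b
7) 1610.738ms=4b +604.027ms=3/2b
8) 2214.765ms=11/2b +201.342ms=1/2b
9) 2416.107ms=6b +161.074ms=2/5b
10) 2577.181ms=32/5b +161.074ms=2/5b
11) 2738.255ms=34/5b +161.074ms=2/5b
12) 2899.329ms=36/5b +322.148ms=4/5b
Σ=8b of 8 (149bpm 2/4) — PASS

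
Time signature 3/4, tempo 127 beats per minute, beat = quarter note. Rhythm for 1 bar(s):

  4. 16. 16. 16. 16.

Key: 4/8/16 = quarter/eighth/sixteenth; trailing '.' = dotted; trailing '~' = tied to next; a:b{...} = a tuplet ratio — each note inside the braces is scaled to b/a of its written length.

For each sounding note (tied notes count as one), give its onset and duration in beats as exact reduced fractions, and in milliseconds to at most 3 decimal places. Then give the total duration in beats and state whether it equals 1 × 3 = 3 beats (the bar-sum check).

1) 0.0ms=0b +708.661ms=3/2b
2) 708.661ms=3/2b +177.165ms=3/8b
3) 885.827ms=15/8b +177.165ms=3/8b
4) 1062.992ms=9/4b +177.165ms=3/8b
5) 1240.157ms=21/8b +177.165ms=3/8b
Σ=3b of 3 (127bpm 3/4) — PASS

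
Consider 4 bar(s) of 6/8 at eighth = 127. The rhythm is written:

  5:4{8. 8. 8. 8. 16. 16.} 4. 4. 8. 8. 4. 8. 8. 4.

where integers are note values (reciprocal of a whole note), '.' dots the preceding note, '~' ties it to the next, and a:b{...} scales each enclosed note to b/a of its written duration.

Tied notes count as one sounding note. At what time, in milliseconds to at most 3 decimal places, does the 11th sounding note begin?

note 11 onset = 15b = 7086.614ms

1. 0.0ms @ 0 + 566.929ms (6/5)
2. 566.929ms @ 6/5 + 566.929ms (6/5)
3. 1133.858ms @ 12/5 + 566.929ms (6/5)
4. 1700.787ms @ 18/5 + 566.929ms (6/5)
5. 2267.717ms @ 24/5 + 283.465ms (3/5)
6. 2551.181ms @ 27/5 + 283.465ms (3/5)
7. 2834.646ms @ 6 + 1417.323ms (3)
8. 4251.969ms @ 9 + 1417.323ms (3)
9. 5669.291ms @ 12 + 708.661ms (3/2)
10. 6377.953ms @ 27/2 + 708.661ms (3/2)
11. 7086.614ms @ 15 + 1417.323ms (3)
12. 8503.937ms @ 18 + 708.661ms (3/2)
13. 9212.598ms @ 39/2 + 708.661ms (3/2)
14. 9921.26ms @ 21 + 1417.323ms (3)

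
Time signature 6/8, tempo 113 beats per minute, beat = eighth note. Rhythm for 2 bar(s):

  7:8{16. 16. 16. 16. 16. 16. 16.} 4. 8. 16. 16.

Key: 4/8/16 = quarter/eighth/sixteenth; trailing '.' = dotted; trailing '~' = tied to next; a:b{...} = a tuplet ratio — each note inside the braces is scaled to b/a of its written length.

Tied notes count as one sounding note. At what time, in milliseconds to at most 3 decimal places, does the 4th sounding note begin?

1. 0.0ms @ 0 + 455.12ms (6/7)
2. 455.12ms @ 6/7 + 455.12ms (6/7)
3. 910.24ms @ 12/7 + 455.12ms (6/7)
4. 1365.36ms @ 18/7 + 455.12ms (6/7)
5. 1820.48ms @ 24/7 + 455.12ms (6/7)
6. 2275.601ms @ 30/7 + 455.12ms (6/7)
7. 2730.721ms @ 36/7 + 455.12ms (6/7)
8. 3185.841ms @ 6 + 1592.92ms (3)
9. 4778.761ms @ 9 + 796.46ms (3/2)
10. 5575.221ms @ 21/2 + 398.23ms (3/4)
11. 5973.451ms @ 45/4 + 398.23ms (3/4)

note 4 onset = 18/7b = 1365.36ms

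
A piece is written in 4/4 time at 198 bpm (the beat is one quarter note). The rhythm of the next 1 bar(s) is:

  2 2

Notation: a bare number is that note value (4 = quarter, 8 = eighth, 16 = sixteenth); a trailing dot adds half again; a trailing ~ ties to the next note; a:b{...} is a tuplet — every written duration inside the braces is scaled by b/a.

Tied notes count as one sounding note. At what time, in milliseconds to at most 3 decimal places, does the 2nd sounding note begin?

note 2 onset = 2b = 606.061ms

1. 0.0ms @ 0 + 606.061ms (2)
2. 606.061ms @ 2 + 606.061ms (2)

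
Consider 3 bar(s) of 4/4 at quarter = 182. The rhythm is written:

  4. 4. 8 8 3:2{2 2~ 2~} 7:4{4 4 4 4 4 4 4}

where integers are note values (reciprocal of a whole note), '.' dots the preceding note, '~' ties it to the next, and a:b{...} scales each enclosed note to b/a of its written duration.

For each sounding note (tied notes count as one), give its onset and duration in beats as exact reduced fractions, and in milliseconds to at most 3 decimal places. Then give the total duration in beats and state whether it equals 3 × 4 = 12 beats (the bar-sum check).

1) 0.0ms=0b +494.505ms=3/2b
2) 494.505ms=3/2b +494.505ms=3/2b
3) 989.011ms=3b +164.835ms=1/2b
4) 1153.846ms=7/2b +164.835ms=1/2b
5) 1318.681ms=4b +439.56ms=4/3b
6) 1758.242ms=16/3b +1067.504ms=68/21b
7) 2825.746ms=60/7b +188.383ms=4/7b
8) 3014.129ms=64/7b +188.383ms=4/7b
9) 3202.512ms=68/7b +188.383ms=4/7b
10) 3390.895ms=72/7b +188.383ms=4/7b
11) 3579.278ms=76/7b +188.383ms=4/7b
12) 3767.661ms=80/7b +188.383ms=4/7b
Σ=12b of 12 (182bpm 4/4) — PASS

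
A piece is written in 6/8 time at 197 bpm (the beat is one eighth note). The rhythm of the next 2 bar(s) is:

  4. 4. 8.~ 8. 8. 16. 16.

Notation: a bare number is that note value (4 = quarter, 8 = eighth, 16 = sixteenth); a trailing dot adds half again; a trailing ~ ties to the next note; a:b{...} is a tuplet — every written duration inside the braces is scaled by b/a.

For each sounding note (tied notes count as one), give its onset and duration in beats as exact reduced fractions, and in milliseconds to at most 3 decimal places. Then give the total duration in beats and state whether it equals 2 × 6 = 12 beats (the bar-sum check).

1) 0.0ms=0b +913.706ms=3b
2) 913.706ms=3b +913.706ms=3b
3) 1827.411ms=6b +913.706ms=3b
4) 2741.117ms=9b +456.853ms=3/2b
5) 3197.97ms=21/2b +228.426ms=3/4b
6) 3426.396ms=45/4b +228.426ms=3/4b
Σ=12b of 12 (197bpm 6/8) — PASS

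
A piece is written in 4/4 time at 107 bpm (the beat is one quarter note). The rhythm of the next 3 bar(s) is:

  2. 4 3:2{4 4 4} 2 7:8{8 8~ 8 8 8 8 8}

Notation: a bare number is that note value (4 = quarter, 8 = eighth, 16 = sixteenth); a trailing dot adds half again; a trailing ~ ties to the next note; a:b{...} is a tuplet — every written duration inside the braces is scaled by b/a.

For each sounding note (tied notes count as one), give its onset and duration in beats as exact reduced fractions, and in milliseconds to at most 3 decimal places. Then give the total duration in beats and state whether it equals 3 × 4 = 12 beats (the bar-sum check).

1) 0.0ms=0b +1682.243ms=3b
2) 1682.243ms=3b +560.748ms=1b
3) 2242.991ms=4b +373.832ms=2/3b
4) 2616.822ms=14/3b +373.832ms=2/3b
5) 2990.654ms=16/3b +373.832ms=2/3b
6) 3364.486ms=6b +1121.495ms=2b
7) 4485.981ms=8b +320.427ms=4/7b
8) 4806.409ms=60/7b +640.854ms=8/7b
9) 5447.263ms=68/7b +320.427ms=4/7b
10) 5767.69ms=72/7b +320.427ms=4/7b
11) 6088.117ms=76/7b +320.427ms=4/7b
12) 6408.545ms=80/7b +320.427ms=4/7b
Σ=12b of 12 (107bpm 4/4) — PASS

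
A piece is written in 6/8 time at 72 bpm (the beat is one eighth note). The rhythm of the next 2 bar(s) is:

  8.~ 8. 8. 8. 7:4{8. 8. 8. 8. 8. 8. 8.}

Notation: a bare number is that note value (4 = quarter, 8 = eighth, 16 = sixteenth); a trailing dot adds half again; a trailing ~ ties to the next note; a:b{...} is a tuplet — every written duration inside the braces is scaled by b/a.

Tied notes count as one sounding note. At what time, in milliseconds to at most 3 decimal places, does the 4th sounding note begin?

1. 0.0ms @ 0 + 2500.0ms (3)
2. 2500.0ms @ 3 + 1250.0ms (3/2)
3. 3750.0ms @ 9/2 + 1250.0ms (3/2)
4. 5000.0ms @ 6 + 714.286ms (6/7)
5. 5714.286ms @ 48/7 + 714.286ms (6/7)
6. 6428.571ms @ 54/7 + 714.286ms (6/7)
7. 7142.857ms @ 60/7 + 714.286ms (6/7)
8. 7857.143ms @ 66/7 + 714.286ms (6/7)
9. 8571.429ms @ 72/7 + 714.286ms (6/7)
10. 9285.714ms @ 78/7 + 714.286ms (6/7)

note 4 onset = 6b = 5000.0ms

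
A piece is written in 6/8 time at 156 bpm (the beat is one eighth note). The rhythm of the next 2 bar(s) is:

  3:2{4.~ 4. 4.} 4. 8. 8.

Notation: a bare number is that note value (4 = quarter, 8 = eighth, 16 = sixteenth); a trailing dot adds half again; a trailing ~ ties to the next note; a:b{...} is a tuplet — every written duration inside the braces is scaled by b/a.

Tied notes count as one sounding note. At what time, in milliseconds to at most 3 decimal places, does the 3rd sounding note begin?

1. 0.0ms @ 0 + 1538.462ms (4)
2. 1538.462ms @ 4 + 769.231ms (2)
3. 2307.692ms @ 6 + 1153.846ms (3)
4. 3461.538ms @ 9 + 576.923ms (3/2)
5. 4038.462ms @ 21/2 + 576.923ms (3/2)

note 3 onset = 6b = 2307.692ms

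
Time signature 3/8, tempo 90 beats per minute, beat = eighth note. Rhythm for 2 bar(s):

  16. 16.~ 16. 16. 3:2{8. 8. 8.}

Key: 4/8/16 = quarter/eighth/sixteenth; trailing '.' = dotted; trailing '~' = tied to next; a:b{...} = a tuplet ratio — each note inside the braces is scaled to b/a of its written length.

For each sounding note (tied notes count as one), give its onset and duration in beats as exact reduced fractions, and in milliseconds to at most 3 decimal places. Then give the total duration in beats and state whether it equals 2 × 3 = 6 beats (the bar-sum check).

1) 0.0ms=0b +500.0ms=3/4b
2) 500.0ms=3/4b +1000.0ms=3/2b
3) 1500.0ms=9/4b +500.0ms=3/4b
4) 2000.0ms=3b +666.667ms=1b
5) 2666.667ms=4b +666.667ms=1b
6) 3333.333ms=5b +666.667ms=1b
Σ=6b of 6 (90bpm 3/8) — PASS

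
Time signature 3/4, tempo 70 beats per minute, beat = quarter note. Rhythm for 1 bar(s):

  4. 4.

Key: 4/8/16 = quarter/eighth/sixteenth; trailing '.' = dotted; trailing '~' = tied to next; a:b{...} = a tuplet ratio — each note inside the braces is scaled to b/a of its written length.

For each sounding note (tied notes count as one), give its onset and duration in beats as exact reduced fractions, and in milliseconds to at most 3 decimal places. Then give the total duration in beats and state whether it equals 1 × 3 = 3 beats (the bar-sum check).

1) 0.0ms=0b +1285.714ms=3/2b
2) 1285.714ms=3/2b +1285.714ms=3/2b
Σ=3b of 3 (70bpm 3/4) — PASS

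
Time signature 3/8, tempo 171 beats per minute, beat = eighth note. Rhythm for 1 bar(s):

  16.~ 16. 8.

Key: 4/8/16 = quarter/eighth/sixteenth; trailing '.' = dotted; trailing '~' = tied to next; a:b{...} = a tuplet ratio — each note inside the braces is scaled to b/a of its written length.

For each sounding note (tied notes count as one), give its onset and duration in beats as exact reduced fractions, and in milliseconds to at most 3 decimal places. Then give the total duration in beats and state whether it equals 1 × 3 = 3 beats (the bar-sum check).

1) 0.0ms=0b +526.316ms=3/2b
2) 526.316ms=3/2b +526.316ms=3/2b
Σ=3b of 3 (171bpm 3/8) — PASS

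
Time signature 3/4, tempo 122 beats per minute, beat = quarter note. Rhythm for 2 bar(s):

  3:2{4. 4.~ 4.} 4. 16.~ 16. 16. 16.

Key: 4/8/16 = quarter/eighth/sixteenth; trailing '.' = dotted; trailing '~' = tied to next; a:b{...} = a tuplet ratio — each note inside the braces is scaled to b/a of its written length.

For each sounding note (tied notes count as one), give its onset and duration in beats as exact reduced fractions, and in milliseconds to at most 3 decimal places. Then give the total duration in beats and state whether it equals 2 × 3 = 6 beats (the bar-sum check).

1) 0.0ms=0b +491.803ms=1b
2) 491.803ms=1b +983.607ms=2b
3) 1475.41ms=3b +737.705ms=3/2b
4) 2213.115ms=9/2b +368.852ms=3/4b
5) 2581.967ms=21/4b +184.426ms=3/8b
6) 2766.393ms=45/8b +184.426ms=3/8b
Σ=6b of 6 (122bpm 3/4) — PASS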